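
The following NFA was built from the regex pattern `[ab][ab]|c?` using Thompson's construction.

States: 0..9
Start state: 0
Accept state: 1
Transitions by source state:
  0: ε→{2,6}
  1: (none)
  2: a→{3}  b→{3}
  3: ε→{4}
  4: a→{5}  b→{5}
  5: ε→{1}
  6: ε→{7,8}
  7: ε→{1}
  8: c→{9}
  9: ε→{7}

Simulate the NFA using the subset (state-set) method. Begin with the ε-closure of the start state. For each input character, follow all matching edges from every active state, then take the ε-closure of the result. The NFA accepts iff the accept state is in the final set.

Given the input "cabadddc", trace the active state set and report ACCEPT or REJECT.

Answer: REJECT

Steps:
S₀ = ε-closure({0}) = {0,1,2,6,7,8}
'c' @ 1: {1,7,9}  [accepting]
'a' @ 2: {}  — state set empty
rest 'badddc' ignored (set empty)
after full input: {}  (accept=1 not in)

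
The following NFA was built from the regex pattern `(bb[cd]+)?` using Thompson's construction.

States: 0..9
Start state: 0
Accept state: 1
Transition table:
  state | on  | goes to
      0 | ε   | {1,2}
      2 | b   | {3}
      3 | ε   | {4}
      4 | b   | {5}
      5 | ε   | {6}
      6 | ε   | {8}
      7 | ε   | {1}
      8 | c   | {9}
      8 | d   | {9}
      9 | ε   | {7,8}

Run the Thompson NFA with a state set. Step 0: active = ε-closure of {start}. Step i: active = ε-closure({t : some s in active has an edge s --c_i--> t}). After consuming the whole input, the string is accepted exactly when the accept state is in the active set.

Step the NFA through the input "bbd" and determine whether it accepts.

start: ε-closure({0}) = {0,1,2}
'b' @ 1: {3,4}
'b' @ 2: {5,6,8}
'd' @ 3: {1,7,8,9}  (accept∈set)
end set {1,7,8,9} — state 1 in

Answer: ACCEPT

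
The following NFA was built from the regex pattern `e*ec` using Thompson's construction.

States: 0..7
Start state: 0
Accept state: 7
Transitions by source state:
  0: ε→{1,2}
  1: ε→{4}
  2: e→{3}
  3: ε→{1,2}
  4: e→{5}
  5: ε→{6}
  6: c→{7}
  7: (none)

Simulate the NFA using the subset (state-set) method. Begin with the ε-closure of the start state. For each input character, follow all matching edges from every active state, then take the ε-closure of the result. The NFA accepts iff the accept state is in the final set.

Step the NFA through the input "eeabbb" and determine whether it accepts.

start: ε-closure({0}) = {0,1,2,4}
'e' @ 1: {1,2,3,4,5,6}
'e' @ 2: {1,2,3,4,5,6}
'a' @ 3: {}  — state set empty
rest 'bbb' ignored (set empty)
after full input: {}  (accept=7 not in)

Answer: REJECT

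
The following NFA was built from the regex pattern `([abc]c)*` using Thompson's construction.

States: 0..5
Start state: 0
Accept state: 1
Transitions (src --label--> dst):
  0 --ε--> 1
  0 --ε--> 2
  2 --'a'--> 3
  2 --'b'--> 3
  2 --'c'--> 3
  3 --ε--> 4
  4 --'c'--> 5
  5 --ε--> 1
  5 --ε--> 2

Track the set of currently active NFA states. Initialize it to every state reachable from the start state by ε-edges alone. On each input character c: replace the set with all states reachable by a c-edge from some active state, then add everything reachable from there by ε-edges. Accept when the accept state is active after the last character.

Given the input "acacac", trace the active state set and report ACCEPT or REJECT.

Answer: ACCEPT

Derivation:
start: ε-closure({0}) = {0,1,2}
'a' @ 1: {3,4}
'c' @ 2: {1,2,5}  (accept∈set)
'a' @ 3: {3,4}
'c' @ 4: {1,2,5}  (accept∈set)
'a' @ 5: {3,4}
'c' @ 6: {1,2,5}  (accept∈set)
final: {1,2,5}; accept 1 in set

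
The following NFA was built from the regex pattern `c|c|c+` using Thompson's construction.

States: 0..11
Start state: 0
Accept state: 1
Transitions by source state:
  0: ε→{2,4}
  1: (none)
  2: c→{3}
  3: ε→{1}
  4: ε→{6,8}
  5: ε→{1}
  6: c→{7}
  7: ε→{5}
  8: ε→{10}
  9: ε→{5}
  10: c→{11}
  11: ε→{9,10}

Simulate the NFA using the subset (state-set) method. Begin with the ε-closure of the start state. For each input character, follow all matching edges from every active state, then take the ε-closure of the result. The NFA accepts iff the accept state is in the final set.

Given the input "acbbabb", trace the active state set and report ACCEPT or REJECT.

Answer: REJECT

Trace:
S₀ = ε-closure({0}) = {0,2,4,6,8,10}
'a' @ 1: {}  — state set empty
rest 'cbbabb' ignored (set empty)
final: {}; accept 1 not in set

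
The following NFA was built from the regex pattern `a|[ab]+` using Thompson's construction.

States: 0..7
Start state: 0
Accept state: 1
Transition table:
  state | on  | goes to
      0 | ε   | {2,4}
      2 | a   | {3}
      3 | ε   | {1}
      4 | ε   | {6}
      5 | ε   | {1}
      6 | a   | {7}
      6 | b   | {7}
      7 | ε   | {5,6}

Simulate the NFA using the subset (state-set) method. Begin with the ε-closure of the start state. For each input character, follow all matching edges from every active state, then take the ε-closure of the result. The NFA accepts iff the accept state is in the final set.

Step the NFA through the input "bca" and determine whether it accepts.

start: ε-closure({0}) = {0,2,4,6}
'b' @ 1: {1,5,6,7}  (accept∈set)
'c' @ 2: {}  — no active states
rest 'a' ignored (set empty)
final: {}; accept 1 not in set

Answer: REJECT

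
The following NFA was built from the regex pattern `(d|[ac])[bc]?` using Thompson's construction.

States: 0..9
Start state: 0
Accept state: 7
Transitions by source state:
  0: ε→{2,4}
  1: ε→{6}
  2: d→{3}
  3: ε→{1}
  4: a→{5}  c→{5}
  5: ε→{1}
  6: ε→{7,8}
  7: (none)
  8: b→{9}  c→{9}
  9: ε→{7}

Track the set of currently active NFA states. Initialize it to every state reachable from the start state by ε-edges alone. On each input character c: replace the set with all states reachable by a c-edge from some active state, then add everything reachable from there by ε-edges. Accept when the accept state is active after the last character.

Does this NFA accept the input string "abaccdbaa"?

Answer: REJECT

Trace:
initial (ε-close {0}): {0,2,4}
'a' @ 1: {1,5,6,7,8}  ✓accept
'b' @ 2: {7,9}  ✓accept
'a' @ 3: {}  — state set empty
rest 'ccdbaa' ignored (set empty)
final: {}; accept 7 not in set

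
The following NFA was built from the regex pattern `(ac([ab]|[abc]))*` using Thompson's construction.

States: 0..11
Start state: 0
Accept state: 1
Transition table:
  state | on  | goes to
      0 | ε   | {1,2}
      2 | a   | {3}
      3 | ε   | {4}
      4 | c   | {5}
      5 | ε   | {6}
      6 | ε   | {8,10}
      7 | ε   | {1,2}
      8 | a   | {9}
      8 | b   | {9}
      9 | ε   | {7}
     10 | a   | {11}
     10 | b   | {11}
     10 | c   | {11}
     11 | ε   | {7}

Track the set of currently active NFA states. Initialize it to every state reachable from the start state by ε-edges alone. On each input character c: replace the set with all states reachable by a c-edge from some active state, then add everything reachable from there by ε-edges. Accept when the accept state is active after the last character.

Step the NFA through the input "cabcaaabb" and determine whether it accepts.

Answer: REJECT

Steps:
start: ε-closure({0}) = {0,1,2}
'c' @ 1: {}  — state set empty
rest 'abcaaabb' ignored (set empty)
end set {} — state 1 not in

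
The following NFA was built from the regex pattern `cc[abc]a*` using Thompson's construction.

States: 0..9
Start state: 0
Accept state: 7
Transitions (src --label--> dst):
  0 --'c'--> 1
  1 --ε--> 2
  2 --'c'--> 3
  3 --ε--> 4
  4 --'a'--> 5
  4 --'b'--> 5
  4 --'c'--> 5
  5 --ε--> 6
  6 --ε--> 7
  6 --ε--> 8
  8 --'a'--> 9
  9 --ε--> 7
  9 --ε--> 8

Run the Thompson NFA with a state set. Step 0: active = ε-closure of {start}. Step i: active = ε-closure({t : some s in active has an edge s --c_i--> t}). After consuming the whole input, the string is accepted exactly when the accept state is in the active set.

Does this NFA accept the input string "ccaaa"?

Answer: ACCEPT

Steps:
initial (ε-close {0}): {0}
'c' @ 1: {1,2}
'c' @ 2: {3,4}
'a' @ 3: {5,6,7,8}  (accept∈set)
'a' @ 4: {7,8,9}  (accept∈set)
'a' @ 5: {7,8,9}  (accept∈set)
end set {7,8,9} — state 7 in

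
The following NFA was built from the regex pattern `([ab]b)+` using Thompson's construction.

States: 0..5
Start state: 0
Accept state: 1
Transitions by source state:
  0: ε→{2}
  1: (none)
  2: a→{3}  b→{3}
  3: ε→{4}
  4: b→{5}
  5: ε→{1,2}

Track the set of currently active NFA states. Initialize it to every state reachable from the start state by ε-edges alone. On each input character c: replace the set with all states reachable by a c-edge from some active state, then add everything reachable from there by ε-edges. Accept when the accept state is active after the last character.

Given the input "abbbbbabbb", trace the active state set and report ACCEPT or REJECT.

initial (ε-close {0}): {0,2}
'a' @ 1: {3,4}
'b' @ 2: {1,2,5}  (accept∈set)
'b' @ 3: {3,4}
'b' @ 4: {1,2,5}  (accept∈set)
'b' @ 5: {3,4}
'b' @ 6: {1,2,5}  (accept∈set)
'a' @ 7: {3,4}
'b' @ 8: {1,2,5}  (accept∈set)
'b' @ 9: {3,4}
'b' @ 10: {1,2,5}  (accept∈set)
end set {1,2,5} — state 1 in

Answer: ACCEPT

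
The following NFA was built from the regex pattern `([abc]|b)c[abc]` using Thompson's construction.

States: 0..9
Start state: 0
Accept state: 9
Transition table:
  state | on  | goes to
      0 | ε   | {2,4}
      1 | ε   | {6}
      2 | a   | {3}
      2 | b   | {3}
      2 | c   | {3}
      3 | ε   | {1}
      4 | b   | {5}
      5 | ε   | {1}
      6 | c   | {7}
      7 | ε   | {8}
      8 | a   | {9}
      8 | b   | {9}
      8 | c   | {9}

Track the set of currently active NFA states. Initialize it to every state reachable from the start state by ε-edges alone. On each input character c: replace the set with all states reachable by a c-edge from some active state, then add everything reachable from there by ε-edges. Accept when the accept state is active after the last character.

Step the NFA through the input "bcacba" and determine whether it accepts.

S₀ = ε-closure({0}) = {0,2,4}
'b' @ 1: {1,3,5,6}
'c' @ 2: {7,8}
'a' @ 3: {9}  ✓accept
'c' @ 4: {}  — no active states
rest 'ba' ignored (set empty)
after full input: {}  (accept=9 not in)

Answer: REJECT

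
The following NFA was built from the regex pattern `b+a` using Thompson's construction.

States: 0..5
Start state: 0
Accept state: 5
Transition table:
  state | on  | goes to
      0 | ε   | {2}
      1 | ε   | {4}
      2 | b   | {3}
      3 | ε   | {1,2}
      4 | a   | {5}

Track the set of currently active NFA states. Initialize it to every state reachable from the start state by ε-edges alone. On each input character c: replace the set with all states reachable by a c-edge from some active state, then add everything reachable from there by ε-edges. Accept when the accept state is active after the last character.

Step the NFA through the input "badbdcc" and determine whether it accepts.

start: ε-closure({0}) = {0,2}
'b' @ 1: {1,2,3,4}
'a' @ 2: {5}  (accept∈set)
'd' @ 3: {}  — state set empty
rest 'bdcc' ignored (set empty)
end set {} — state 5 not in

Answer: REJECT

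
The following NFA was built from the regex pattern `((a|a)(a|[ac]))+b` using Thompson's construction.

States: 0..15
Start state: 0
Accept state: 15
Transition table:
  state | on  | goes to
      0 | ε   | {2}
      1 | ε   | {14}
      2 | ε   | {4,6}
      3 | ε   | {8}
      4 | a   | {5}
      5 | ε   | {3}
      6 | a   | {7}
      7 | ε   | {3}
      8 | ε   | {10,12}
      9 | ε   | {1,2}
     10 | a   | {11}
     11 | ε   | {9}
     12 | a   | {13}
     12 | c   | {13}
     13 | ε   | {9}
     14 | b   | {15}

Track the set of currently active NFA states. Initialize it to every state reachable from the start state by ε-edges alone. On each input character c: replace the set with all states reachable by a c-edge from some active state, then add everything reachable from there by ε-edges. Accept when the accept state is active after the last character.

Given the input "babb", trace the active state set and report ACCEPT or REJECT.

start: ε-closure({0}) = {0,2,4,6}
'b' @ 1: {}  — state set empty
rest 'abb' ignored (set empty)
after full input: {}  (accept=15 not in)

Answer: REJECT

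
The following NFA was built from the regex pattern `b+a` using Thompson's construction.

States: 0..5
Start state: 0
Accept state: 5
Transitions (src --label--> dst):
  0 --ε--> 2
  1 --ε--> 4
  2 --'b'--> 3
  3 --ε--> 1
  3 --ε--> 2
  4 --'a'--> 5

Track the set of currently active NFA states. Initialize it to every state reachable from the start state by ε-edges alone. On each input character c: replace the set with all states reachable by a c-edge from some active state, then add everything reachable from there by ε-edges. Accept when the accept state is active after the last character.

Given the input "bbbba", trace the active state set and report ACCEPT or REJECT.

initial (ε-close {0}): {0,2}
'b' @ 1: {1,2,3,4}
'b' @ 2: {1,2,3,4}
'b' @ 3: {1,2,3,4}
'b' @ 4: {1,2,3,4}
'a' @ 5: {5}  (accept∈set)
end set {5} — state 5 in

Answer: ACCEPT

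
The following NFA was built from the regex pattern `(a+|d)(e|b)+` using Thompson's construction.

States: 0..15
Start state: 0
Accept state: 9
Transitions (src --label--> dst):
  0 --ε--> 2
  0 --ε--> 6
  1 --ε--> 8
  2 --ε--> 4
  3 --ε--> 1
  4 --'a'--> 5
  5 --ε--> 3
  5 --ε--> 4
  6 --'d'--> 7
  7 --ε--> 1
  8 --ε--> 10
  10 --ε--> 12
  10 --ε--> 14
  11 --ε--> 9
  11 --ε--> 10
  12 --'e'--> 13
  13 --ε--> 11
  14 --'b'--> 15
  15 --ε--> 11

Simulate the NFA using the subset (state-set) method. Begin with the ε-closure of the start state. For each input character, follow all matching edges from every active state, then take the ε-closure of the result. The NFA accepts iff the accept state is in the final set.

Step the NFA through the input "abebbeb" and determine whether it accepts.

S₀ = ε-closure({0}) = {0,2,4,6}
'a' @ 1: {1,3,4,5,8,10,12,14}
'b' @ 2: {9,10,11,12,14,15}  [accepting]
'e' @ 3: {9,10,11,12,13,14}  [accepting]
'b' @ 4: {9,10,11,12,14,15}  [accepting]
'b' @ 5: {9,10,11,12,14,15}  [accepting]
'e' @ 6: {9,10,11,12,13,14}  [accepting]
'b' @ 7: {9,10,11,12,14,15}  [accepting]
final: {9,10,11,12,14,15}; accept 9 in set

Answer: ACCEPT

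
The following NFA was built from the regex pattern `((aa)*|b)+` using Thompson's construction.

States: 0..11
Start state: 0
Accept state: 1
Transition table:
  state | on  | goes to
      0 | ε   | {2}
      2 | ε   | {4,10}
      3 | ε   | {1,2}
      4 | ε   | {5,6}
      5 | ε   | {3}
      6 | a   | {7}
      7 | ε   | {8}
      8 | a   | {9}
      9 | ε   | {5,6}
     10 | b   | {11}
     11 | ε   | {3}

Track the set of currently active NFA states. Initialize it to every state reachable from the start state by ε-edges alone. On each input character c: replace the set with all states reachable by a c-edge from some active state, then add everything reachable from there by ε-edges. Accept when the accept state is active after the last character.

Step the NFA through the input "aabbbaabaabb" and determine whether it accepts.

start: ε-closure({0}) = {0,1,2,3,4,5,6,10}
'a' @ 1: {7,8}
'a' @ 2: {1,2,3,4,5,6,9,10}  (accept∈set)
'b' @ 3: {1,2,3,4,5,6,10,11}  (accept∈set)
'b' @ 4: {1,2,3,4,5,6,10,11}  (accept∈set)
'b' @ 5: {1,2,3,4,5,6,10,11}  (accept∈set)
'a' @ 6: {7,8}
'a' @ 7: {1,2,3,4,5,6,9,10}  (accept∈set)
'b' @ 8: {1,2,3,4,5,6,10,11}  (accept∈set)
'a' @ 9: {7,8}
'a' @ 10: {1,2,3,4,5,6,9,10}  (accept∈set)
'b' @ 11: {1,2,3,4,5,6,10,11}  (accept∈set)
'b' @ 12: {1,2,3,4,5,6,10,11}  (accept∈set)
final: {1,2,3,4,5,6,10,11}; accept 1 in set

Answer: ACCEPT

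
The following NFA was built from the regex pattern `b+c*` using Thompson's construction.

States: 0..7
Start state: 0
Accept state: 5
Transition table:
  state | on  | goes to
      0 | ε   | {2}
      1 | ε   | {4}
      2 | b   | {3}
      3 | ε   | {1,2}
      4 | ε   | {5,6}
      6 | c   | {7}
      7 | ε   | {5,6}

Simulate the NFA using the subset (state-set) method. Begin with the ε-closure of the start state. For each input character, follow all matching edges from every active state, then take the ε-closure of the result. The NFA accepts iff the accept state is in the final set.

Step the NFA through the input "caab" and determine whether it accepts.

S₀ = ε-closure({0}) = {0,2}
'c' @ 1: {}  — dead — no transitions
rest 'aab' ignored (set empty)
end set {} — state 5 not in

Answer: REJECT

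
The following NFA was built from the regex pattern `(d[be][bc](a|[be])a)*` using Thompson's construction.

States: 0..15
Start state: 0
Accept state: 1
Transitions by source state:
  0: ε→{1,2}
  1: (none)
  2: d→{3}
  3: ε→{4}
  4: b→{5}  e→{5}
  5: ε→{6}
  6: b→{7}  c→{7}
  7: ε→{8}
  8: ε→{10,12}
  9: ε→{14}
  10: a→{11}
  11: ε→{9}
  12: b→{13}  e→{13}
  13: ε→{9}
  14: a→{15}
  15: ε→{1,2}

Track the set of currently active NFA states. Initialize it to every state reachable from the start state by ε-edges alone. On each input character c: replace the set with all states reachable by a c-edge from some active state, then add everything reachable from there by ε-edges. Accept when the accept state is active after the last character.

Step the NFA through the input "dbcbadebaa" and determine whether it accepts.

start: ε-closure({0}) = {0,1,2}
'd' @ 1: {3,4}
'b' @ 2: {5,6}
'c' @ 3: {7,8,10,12}
'b' @ 4: {9,13,14}
'a' @ 5: {1,2,15}  ✓accept
'd' @ 6: {3,4}
'e' @ 7: {5,6}
'b' @ 8: {7,8,10,12}
'a' @ 9: {9,11,14}
'a' @ 10: {1,2,15}  ✓accept
final: {1,2,15}; accept 1 in set

Answer: ACCEPT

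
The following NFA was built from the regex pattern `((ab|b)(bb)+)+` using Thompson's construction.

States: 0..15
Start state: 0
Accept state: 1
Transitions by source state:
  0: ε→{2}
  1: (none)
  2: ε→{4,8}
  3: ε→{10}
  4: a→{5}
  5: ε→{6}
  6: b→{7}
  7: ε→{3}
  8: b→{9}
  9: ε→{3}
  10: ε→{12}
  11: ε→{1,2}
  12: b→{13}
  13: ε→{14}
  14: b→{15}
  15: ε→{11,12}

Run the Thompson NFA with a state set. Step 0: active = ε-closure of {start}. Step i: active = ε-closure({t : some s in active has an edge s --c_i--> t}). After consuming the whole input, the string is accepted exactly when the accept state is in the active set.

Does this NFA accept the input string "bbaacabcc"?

Answer: REJECT

Derivation:
start: ε-closure({0}) = {0,2,4,8}
'b' @ 1: {3,9,10,12}
'b' @ 2: {13,14}
'a' @ 3: {}  — state set empty
rest 'acabcc' ignored (set empty)
after full input: {}  (accept=1 not in)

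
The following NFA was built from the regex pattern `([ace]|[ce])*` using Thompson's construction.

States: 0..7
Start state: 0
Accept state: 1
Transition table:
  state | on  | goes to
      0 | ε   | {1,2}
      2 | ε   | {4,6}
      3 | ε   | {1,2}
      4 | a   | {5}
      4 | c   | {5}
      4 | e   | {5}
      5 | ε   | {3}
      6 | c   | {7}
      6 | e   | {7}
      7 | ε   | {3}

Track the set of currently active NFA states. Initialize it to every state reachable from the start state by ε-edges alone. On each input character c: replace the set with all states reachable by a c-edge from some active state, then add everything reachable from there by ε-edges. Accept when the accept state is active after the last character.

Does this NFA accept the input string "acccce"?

start: ε-closure({0}) = {0,1,2,4,6}
'a' @ 1: {1,2,3,4,5,6}  ✓accept
'c' @ 2: {1,2,3,4,5,6,7}  ✓accept
'c' @ 3: {1,2,3,4,5,6,7}  ✓accept
'c' @ 4: {1,2,3,4,5,6,7}  ✓accept
'c' @ 5: {1,2,3,4,5,6,7}  ✓accept
'e' @ 6: {1,2,3,4,5,6,7}  ✓accept
after full input: {1,2,3,4,5,6,7}  (accept=1 in)

Answer: ACCEPT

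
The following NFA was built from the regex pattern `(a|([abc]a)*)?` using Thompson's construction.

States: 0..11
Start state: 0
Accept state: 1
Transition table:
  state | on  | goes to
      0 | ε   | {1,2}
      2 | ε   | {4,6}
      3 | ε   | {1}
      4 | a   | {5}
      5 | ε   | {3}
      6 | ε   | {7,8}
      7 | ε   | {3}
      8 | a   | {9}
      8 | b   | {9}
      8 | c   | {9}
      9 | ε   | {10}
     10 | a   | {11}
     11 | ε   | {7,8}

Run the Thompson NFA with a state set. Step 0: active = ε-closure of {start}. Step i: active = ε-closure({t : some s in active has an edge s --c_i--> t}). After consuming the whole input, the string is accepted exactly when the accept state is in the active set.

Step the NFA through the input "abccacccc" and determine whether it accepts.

initial (ε-close {0}): {0,1,2,3,4,6,7,8}
'a' @ 1: {1,3,5,9,10}  ✓accept
'b' @ 2: {}  — state set empty
rest 'ccacccc' ignored (set empty)
final: {}; accept 1 not in set

Answer: REJECT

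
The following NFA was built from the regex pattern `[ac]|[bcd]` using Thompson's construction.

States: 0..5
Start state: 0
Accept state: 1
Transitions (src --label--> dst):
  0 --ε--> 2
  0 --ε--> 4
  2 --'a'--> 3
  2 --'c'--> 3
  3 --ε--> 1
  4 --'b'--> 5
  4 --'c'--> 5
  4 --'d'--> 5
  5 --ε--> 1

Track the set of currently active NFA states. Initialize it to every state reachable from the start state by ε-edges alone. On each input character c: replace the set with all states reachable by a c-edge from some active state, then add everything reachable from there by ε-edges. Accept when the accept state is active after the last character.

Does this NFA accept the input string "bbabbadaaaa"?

Answer: REJECT

Derivation:
initial (ε-close {0}): {0,2,4}
'b' @ 1: {1,5}  [accepting]
'b' @ 2: {}  — dead — no transitions
rest 'abbadaaaa' ignored (set empty)
end set {} — state 1 not in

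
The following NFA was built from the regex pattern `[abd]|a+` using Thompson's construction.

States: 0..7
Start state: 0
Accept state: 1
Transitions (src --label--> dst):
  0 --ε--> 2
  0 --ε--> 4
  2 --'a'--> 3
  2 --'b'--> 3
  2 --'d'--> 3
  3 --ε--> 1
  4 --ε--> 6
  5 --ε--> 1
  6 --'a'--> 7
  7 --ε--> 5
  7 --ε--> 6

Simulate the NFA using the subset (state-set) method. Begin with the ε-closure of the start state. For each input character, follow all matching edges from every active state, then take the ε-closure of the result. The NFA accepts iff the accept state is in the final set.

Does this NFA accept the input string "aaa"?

Answer: ACCEPT

Derivation:
S₀ = ε-closure({0}) = {0,2,4,6}
'a' @ 1: {1,3,5,6,7}  (accept∈set)
'a' @ 2: {1,5,6,7}  (accept∈set)
'a' @ 3: {1,5,6,7}  (accept∈set)
final: {1,5,6,7}; accept 1 in set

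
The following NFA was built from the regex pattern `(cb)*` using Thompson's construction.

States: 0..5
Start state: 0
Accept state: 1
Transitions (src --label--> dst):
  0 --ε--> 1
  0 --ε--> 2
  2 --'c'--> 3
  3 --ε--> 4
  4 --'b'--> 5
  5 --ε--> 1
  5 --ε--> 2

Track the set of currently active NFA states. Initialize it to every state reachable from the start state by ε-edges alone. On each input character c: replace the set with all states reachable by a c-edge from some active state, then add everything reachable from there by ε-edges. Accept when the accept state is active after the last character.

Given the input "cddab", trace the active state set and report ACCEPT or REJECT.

Answer: REJECT

Trace:
start: ε-closure({0}) = {0,1,2}
'c' @ 1: {3,4}
'd' @ 2: {}  — no active states
rest 'dab' ignored (set empty)
end set {} — state 1 not in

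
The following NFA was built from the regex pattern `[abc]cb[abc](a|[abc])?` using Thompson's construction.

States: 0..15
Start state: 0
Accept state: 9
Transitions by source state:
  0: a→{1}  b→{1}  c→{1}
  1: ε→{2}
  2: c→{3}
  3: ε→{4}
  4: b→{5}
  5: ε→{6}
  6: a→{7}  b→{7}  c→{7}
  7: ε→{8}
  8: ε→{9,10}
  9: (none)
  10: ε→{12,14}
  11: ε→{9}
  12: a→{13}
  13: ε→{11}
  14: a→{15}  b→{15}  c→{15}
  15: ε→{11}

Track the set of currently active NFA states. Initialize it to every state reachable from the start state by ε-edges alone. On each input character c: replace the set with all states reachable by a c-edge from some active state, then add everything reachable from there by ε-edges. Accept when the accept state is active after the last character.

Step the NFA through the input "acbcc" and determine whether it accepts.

start: ε-closure({0}) = {0}
'a' @ 1: {1,2}
'c' @ 2: {3,4}
'b' @ 3: {5,6}
'c' @ 4: {7,8,9,10,12,14}  (accept∈set)
'c' @ 5: {9,11,15}  (accept∈set)
after full input: {9,11,15}  (accept=9 in)

Answer: ACCEPT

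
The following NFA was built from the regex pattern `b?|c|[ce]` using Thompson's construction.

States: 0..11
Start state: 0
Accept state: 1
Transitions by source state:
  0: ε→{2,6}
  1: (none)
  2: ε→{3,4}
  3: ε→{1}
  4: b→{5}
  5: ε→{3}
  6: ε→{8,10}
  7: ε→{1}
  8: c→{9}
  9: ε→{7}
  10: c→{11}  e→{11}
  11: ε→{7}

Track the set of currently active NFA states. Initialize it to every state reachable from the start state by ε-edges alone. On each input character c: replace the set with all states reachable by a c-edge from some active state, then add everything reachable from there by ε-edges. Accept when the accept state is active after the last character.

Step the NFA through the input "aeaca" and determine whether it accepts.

S₀ = ε-closure({0}) = {0,1,2,3,4,6,8,10}
'a' @ 1: {}  — dead — no transitions
rest 'eaca' ignored (set empty)
end set {} — state 1 not in

Answer: REJECT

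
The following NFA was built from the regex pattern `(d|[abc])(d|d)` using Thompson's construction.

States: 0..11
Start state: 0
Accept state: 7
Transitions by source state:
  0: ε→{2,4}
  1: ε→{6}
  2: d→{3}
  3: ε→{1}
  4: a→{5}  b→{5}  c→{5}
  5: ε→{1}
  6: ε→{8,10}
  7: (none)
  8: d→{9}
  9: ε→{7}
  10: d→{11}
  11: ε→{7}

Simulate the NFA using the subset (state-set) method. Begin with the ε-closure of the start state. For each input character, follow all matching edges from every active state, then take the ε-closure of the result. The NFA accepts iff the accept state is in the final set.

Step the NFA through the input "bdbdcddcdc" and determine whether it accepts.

Answer: REJECT

Trace:
start: ε-closure({0}) = {0,2,4}
'b' @ 1: {1,5,6,8,10}
'd' @ 2: {7,9,11}  ✓accept
'b' @ 3: {}  — dead — no transitions
rest 'dcddcdc' ignored (set empty)
end set {} — state 7 not in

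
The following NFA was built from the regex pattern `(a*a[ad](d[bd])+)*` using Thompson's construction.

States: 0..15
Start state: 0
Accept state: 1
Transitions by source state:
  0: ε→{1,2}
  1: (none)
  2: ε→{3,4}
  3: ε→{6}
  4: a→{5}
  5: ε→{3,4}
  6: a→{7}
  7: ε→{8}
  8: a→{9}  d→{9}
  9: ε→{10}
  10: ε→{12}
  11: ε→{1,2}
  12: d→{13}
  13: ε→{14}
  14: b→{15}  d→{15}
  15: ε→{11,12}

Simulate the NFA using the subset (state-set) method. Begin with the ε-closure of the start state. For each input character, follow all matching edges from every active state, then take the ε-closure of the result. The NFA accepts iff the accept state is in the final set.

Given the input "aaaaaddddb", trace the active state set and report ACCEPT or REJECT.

Answer: ACCEPT

Derivation:
S₀ = ε-closure({0}) = {0,1,2,3,4,6}
'a' @ 1: {3,4,5,6,7,8}
'a' @ 2: {3,4,5,6,7,8,9,10,12}
'a' @ 3: {3,4,5,6,7,8,9,10,12}
'a' @ 4: {3,4,5,6,7,8,9,10,12}
'a' @ 5: {3,4,5,6,7,8,9,10,12}
'd' @ 6: {9,10,12,13,14}
'd' @ 7: {1,2,3,4,6,11,12,13,14,15}  [accepting]
'd' @ 8: {1,2,3,4,6,11,12,13,14,15}  [accepting]
'd' @ 9: {1,2,3,4,6,11,12,13,14,15}  [accepting]
'b' @ 10: {1,2,3,4,6,11,12,15}  [accepting]
end set {1,2,3,4,6,11,12,15} — state 1 in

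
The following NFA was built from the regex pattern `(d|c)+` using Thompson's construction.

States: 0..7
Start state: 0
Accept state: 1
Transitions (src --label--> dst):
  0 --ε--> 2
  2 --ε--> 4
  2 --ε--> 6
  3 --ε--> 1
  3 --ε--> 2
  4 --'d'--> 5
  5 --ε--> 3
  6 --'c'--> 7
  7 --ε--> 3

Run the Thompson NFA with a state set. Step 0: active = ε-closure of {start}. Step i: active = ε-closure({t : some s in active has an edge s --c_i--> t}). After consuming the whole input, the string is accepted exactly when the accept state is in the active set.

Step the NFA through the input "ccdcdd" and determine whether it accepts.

S₀ = ε-closure({0}) = {0,2,4,6}
'c' @ 1: {1,2,3,4,6,7}  ✓accept
'c' @ 2: {1,2,3,4,6,7}  ✓accept
'd' @ 3: {1,2,3,4,5,6}  ✓accept
'c' @ 4: {1,2,3,4,6,7}  ✓accept
'd' @ 5: {1,2,3,4,5,6}  ✓accept
'd' @ 6: {1,2,3,4,5,6}  ✓accept
after full input: {1,2,3,4,5,6}  (accept=1 in)

Answer: ACCEPT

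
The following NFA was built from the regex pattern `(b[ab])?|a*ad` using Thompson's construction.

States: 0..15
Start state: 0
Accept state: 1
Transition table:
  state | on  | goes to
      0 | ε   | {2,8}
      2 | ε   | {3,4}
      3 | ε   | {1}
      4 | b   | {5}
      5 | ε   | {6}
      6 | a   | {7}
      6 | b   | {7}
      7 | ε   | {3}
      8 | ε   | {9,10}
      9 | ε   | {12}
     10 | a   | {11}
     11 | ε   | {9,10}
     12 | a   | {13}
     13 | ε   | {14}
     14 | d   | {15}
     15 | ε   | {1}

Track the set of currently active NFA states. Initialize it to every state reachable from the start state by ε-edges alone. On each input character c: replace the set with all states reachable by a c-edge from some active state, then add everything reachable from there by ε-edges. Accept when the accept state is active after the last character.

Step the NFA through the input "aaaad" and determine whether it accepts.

S₀ = ε-closure({0}) = {0,1,2,3,4,8,9,10,12}
'a' @ 1: {9,10,11,12,13,14}
'a' @ 2: {9,10,11,12,13,14}
'a' @ 3: {9,10,11,12,13,14}
'a' @ 4: {9,10,11,12,13,14}
'd' @ 5: {1,15}  (accept∈set)
end set {1,15} — state 1 in

Answer: ACCEPT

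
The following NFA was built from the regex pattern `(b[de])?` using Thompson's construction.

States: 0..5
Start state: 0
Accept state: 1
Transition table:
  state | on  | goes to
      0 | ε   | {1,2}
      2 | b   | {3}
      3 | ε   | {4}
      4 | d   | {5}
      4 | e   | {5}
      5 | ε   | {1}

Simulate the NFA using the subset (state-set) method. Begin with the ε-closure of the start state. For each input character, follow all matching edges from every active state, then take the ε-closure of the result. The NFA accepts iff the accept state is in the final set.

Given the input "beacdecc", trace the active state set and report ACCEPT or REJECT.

Answer: REJECT

Steps:
S₀ = ε-closure({0}) = {0,1,2}
'b' @ 1: {3,4}
'e' @ 2: {1,5}  ✓accept
'a' @ 3: {}  — state set empty
rest 'cdecc' ignored (set empty)
after full input: {}  (accept=1 not in)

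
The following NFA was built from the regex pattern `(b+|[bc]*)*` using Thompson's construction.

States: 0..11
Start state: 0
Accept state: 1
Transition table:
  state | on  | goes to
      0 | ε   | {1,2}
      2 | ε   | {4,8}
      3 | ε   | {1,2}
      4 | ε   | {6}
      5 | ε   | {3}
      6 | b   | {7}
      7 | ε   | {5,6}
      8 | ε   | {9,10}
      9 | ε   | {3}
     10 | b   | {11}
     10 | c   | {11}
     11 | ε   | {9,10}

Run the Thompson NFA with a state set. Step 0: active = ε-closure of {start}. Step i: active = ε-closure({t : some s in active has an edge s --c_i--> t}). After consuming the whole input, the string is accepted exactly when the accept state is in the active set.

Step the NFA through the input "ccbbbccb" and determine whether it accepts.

initial (ε-close {0}): {0,1,2,3,4,6,8,9,10}
'c' @ 1: {1,2,3,4,6,8,9,10,11}  (accept∈set)
'c' @ 2: {1,2,3,4,6,8,9,10,11}  (accept∈set)
'b' @ 3: {1,2,3,4,5,6,7,8,9,10,11}  (accept∈set)
'b' @ 4: {1,2,3,4,5,6,7,8,9,10,11}  (accept∈set)
'b' @ 5: {1,2,3,4,5,6,7,8,9,10,11}  (accept∈set)
'c' @ 6: {1,2,3,4,6,8,9,10,11}  (accept∈set)
'c' @ 7: {1,2,3,4,6,8,9,10,11}  (accept∈set)
'b' @ 8: {1,2,3,4,5,6,7,8,9,10,11}  (accept∈set)
after full input: {1,2,3,4,5,6,7,8,9,10,11}  (accept=1 in)

Answer: ACCEPT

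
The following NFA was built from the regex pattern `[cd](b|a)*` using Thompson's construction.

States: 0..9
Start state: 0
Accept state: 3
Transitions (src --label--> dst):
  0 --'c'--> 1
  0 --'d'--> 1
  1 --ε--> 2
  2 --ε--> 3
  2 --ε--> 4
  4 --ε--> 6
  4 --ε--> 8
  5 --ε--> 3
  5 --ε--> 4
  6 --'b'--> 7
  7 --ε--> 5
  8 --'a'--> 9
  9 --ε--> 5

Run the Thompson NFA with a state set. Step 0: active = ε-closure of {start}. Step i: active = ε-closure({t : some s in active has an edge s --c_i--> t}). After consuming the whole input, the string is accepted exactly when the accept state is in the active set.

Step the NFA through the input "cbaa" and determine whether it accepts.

Answer: ACCEPT

Steps:
S₀ = ε-closure({0}) = {0}
'c' @ 1: {1,2,3,4,6,8}  ✓accept
'b' @ 2: {3,4,5,6,7,8}  ✓accept
'a' @ 3: {3,4,5,6,8,9}  ✓accept
'a' @ 4: {3,4,5,6,8,9}  ✓accept
final: {3,4,5,6,8,9}; accept 3 in set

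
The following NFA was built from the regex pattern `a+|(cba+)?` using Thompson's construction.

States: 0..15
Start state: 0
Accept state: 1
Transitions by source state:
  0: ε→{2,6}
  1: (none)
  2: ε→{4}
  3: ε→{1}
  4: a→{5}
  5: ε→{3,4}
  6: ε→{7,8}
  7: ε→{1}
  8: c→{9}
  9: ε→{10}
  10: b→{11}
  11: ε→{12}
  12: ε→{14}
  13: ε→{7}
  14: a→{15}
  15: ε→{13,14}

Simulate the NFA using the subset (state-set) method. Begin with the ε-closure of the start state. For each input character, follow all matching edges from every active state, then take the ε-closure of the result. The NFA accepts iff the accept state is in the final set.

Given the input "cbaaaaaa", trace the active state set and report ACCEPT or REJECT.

Answer: ACCEPT

Steps:
initial (ε-close {0}): {0,1,2,4,6,7,8}
'c' @ 1: {9,10}
'b' @ 2: {11,12,14}
'a' @ 3: {1,7,13,14,15}  (accept∈set)
'a' @ 4: {1,7,13,14,15}  (accept∈set)
'a' @ 5: {1,7,13,14,15}  (accept∈set)
'a' @ 6: {1,7,13,14,15}  (accept∈set)
'a' @ 7: {1,7,13,14,15}  (accept∈set)
'a' @ 8: {1,7,13,14,15}  (accept∈set)
end set {1,7,13,14,15} — state 1 in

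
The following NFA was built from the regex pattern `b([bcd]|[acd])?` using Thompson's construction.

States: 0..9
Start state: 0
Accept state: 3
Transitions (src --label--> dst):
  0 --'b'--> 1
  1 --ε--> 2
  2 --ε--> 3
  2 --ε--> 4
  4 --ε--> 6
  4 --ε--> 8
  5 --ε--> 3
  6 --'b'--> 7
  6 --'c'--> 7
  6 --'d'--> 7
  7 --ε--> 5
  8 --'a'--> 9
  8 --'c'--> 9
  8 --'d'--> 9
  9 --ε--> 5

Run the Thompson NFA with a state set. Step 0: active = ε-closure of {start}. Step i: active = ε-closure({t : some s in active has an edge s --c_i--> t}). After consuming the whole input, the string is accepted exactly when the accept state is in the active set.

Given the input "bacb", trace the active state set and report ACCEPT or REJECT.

initial (ε-close {0}): {0}
'b' @ 1: {1,2,3,4,6,8}  [accepting]
'a' @ 2: {3,5,9}  [accepting]
'c' @ 3: {}  — no active states
rest 'b' ignored (set empty)
after full input: {}  (accept=3 not in)

Answer: REJECT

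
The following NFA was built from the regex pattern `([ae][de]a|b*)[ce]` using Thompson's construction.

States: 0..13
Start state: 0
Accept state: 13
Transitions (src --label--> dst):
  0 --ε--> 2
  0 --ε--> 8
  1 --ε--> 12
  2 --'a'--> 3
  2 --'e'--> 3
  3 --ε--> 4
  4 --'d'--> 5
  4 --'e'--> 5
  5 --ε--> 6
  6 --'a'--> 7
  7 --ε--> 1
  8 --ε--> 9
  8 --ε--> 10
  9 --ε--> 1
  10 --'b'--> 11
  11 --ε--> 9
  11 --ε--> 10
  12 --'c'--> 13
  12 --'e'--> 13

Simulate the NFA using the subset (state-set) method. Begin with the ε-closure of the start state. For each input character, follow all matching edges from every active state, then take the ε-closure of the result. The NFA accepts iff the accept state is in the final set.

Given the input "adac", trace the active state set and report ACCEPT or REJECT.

Answer: ACCEPT

Trace:
start: ε-closure({0}) = {0,1,2,8,9,10,12}
'a' @ 1: {3,4}
'd' @ 2: {5,6}
'a' @ 3: {1,7,12}
'c' @ 4: {13}  (accept∈set)
final: {13}; accept 13 in set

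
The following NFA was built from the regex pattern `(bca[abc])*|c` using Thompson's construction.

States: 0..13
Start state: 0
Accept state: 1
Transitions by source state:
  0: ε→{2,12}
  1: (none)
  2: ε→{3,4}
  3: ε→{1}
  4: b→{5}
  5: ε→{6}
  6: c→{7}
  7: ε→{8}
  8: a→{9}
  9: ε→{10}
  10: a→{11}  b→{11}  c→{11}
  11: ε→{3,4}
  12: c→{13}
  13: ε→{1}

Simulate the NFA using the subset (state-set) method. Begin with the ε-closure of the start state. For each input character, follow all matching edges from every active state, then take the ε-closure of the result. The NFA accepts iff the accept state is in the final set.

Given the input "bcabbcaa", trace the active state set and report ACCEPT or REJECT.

Answer: ACCEPT

Trace:
start: ε-closure({0}) = {0,1,2,3,4,12}
'b' @ 1: {5,6}
'c' @ 2: {7,8}
'a' @ 3: {9,10}
'b' @ 4: {1,3,4,11}  (accept∈set)
'b' @ 5: {5,6}
'c' @ 6: {7,8}
'a' @ 7: {9,10}
'a' @ 8: {1,3,4,11}  (accept∈set)
after full input: {1,3,4,11}  (accept=1 in)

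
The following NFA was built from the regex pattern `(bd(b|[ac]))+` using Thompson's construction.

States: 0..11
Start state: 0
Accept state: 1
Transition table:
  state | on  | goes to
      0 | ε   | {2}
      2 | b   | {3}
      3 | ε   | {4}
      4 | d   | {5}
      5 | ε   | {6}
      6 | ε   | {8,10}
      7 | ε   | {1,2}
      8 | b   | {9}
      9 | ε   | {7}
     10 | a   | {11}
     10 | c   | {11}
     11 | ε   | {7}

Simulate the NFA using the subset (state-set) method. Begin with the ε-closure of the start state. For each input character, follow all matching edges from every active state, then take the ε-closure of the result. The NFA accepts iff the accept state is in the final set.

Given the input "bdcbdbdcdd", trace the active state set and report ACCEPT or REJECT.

Answer: REJECT

Steps:
start: ε-closure({0}) = {0,2}
'b' @ 1: {3,4}
'd' @ 2: {5,6,8,10}
'c' @ 3: {1,2,7,11}  ✓accept
'b' @ 4: {3,4}
'd' @ 5: {5,6,8,10}
'b' @ 6: {1,2,7,9}  ✓accept
'd' @ 7: {}  — dead — no transitions
rest 'cdd' ignored (set empty)
final: {}; accept 1 not in set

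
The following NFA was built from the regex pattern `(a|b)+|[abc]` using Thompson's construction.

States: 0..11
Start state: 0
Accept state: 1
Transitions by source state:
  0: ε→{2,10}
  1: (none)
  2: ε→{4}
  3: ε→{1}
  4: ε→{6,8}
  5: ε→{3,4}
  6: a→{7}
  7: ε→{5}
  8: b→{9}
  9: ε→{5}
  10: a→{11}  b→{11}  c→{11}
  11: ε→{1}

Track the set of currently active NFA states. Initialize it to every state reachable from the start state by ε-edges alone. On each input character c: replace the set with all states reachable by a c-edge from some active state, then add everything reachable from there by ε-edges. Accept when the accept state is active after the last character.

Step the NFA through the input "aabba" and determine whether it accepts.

S₀ = ε-closure({0}) = {0,2,4,6,8,10}
'a' @ 1: {1,3,4,5,6,7,8,11}  [accepting]
'a' @ 2: {1,3,4,5,6,7,8}  [accepting]
'b' @ 3: {1,3,4,5,6,8,9}  [accepting]
'b' @ 4: {1,3,4,5,6,8,9}  [accepting]
'a' @ 5: {1,3,4,5,6,7,8}  [accepting]
after full input: {1,3,4,5,6,7,8}  (accept=1 in)

Answer: ACCEPT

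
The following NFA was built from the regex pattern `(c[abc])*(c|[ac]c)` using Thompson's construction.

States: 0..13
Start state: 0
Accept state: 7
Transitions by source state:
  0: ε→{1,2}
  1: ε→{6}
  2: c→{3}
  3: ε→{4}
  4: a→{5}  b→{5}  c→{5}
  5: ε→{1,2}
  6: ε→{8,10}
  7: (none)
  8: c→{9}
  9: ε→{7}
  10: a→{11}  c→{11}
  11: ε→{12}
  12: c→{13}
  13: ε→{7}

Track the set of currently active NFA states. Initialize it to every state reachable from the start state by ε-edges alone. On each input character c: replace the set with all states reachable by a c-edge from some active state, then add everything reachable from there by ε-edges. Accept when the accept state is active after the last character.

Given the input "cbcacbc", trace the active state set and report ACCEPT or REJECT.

Answer: ACCEPT

Steps:
start: ε-closure({0}) = {0,1,2,6,8,10}
'c' @ 1: {3,4,7,9,11,12}  (accept∈set)
'b' @ 2: {1,2,5,6,8,10}
'c' @ 3: {3,4,7,9,11,12}  (accept∈set)
'a' @ 4: {1,2,5,6,8,10}
'c' @ 5: {3,4,7,9,11,12}  (accept∈set)
'b' @ 6: {1,2,5,6,8,10}
'c' @ 7: {3,4,7,9,11,12}  (accept∈set)
final: {3,4,7,9,11,12}; accept 7 in set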